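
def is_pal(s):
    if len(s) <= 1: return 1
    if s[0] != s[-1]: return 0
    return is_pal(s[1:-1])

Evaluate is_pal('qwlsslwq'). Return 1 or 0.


is_pal('qwlsslwq'): s[0]='q' == s[-1]='q' -> check is_pal('wlsslw')
is_pal('wlsslw'): s[0]='w' == s[-1]='w' -> check is_pal('lssl')
is_pal('lssl'): s[0]='l' == s[-1]='l' -> check is_pal('ss')
is_pal('ss'): s[0]='s' == s[-1]='s' -> check is_pal('')
is_pal(''): len <= 1 -> return 1  (base case)
Result: 1 (palindrome)

1


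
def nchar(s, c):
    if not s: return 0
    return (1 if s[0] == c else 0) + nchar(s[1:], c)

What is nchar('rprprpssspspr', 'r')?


s[0]='r' == 'r' -> 1
s[0]='p' != 'r' -> 0
s[0]='r' == 'r' -> 1
s[0]='p' != 'r' -> 0
s[0]='r' == 'r' -> 1
s[0]='p' != 'r' -> 0
s[0]='s' != 'r' -> 0
s[0]='s' != 'r' -> 0
s[0]='s' != 'r' -> 0
s[0]='p' != 'r' -> 0
s[0]='s' != 'r' -> 0
s[0]='p' != 'r' -> 0
s[0]='r' == 'r' -> 1
Sum: 1 + 0 + 1 + 0 + 1 + 0 + 0 + 0 + 0 + 0 + 0 + 0 + 1 = 4

4


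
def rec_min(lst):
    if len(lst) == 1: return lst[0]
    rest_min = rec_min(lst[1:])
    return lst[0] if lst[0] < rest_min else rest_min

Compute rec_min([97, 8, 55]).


rec_min([97, 8, 55]): compare 97 with rec_min([8, 55])
rec_min([8, 55]): compare 8 with rec_min([55])
rec_min([55]) = 55  (base case)
Compare 8 with 55 -> 8
Compare 97 with 8 -> 8

8


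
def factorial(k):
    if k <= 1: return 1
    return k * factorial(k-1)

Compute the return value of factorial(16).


factorial(16)
= 16 * factorial(15)
= 16 * 15 * factorial(14)
= 16 * 15 * 14 * factorial(13)
= 16 * 15 * 14 * 13 * factorial(12)
= 16 * 15 * 14 * 13 * 12 * factorial(11)
= 16 * 15 * 14 * 13 * 12 * 11 * factorial(10)
= 16 * 15 * 14 * 13 * 12 * 11 * 10 * factorial(9)
= 16 * 15 * 14 * 13 * 12 * 11 * 10 * 9 * factorial(8)
= 16 * 15 * 14 * 13 * 12 * 11 * 10 * 9 * 8 * factorial(7)
= 16 * 15 * 14 * 13 * 12 * 11 * 10 * 9 * 8 * 7 * factorial(6)
= 16 * 15 * 14 * 13 * 12 * 11 * 10 * 9 * 8 * 7 * 6 * factorial(5)
= 16 * 15 * 14 * 13 * 12 * 11 * 10 * 9 * 8 * 7 * 6 * 5 * factorial(4)
= 16 * 15 * 14 * 13 * 12 * 11 * 10 * 9 * 8 * 7 * 6 * 5 * 4 * factorial(3)
= 16 * 15 * 14 * 13 * 12 * 11 * 10 * 9 * 8 * 7 * 6 * 5 * 4 * 3 * factorial(2)
= 16 * 15 * 14 * 13 * 12 * 11 * 10 * 9 * 8 * 7 * 6 * 5 * 4 * 3 * 2 * factorial(1)
= 16 * 15 * 14 * 13 * 12 * 11 * 10 * 9 * 8 * 7 * 6 * 5 * 4 * 3 * 2 * 1
= 20922789888000

20922789888000


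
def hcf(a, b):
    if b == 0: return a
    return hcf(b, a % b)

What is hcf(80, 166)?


hcf(80, 166) = hcf(166, 80)
hcf(166, 80) = hcf(80, 6)
hcf(80, 6) = hcf(6, 2)
hcf(6, 2) = hcf(2, 0)
hcf(2, 0) = 2  (base case)

2


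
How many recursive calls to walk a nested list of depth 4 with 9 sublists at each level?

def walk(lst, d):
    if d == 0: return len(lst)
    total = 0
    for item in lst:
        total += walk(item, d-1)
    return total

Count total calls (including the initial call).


At depth 0 (root): 1 call
At depth 1: each of 1 parents calls walk on 9 children = 9 calls
At depth 2: each of 9 parents calls walk on 9 children = 81 calls
At depth 3: each of 81 parents calls walk on 9 children = 729 calls
At depth 4: each of 729 parents calls walk on 9 children = 6561 calls
Total: 1 + 9 + 81 + 729 + 6561 = 7381

7381


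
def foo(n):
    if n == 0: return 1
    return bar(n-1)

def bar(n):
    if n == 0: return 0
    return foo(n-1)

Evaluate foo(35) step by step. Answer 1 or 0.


foo(35) = bar(34)
bar(34) = foo(33)
foo(33) = bar(32)
bar(32) = foo(31)
foo(31) = bar(30)
bar(30) = foo(29)
foo(29) = bar(28)
bar(28) = foo(27)
foo(27) = bar(26)
bar(26) = foo(25)
foo(25) = bar(24)
bar(24) = foo(23)
foo(23) = bar(22)
bar(22) = foo(21)
foo(21) = bar(20)
bar(20) = foo(19)
foo(19) = bar(18)
bar(18) = foo(17)
foo(17) = bar(16)
bar(16) = foo(15)
foo(15) = bar(14)
bar(14) = foo(13)
foo(13) = bar(12)
bar(12) = foo(11)
foo(11) = bar(10)
bar(10) = foo(9)
foo(9) = bar(8)
bar(8) = foo(7)
foo(7) = bar(6)
bar(6) = foo(5)
foo(5) = bar(4)
bar(4) = foo(3)
foo(3) = bar(2)
bar(2) = foo(1)
foo(1) = bar(0)
bar(0) = 0  (base case)
Result: 0

0


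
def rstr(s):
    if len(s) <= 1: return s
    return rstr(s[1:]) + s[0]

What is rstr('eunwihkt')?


rstr('eunwihkt') = rstr('unwihkt') + 'e'
rstr('unwihkt') = rstr('nwihkt') + 'u'
rstr('nwihkt') = rstr('wihkt') + 'n'
rstr('wihkt') = rstr('ihkt') + 'w'
rstr('ihkt') = rstr('hkt') + 'i'
rstr('hkt') = rstr('kt') + 'h'
rstr('kt') = rstr('t') + 'k'
rstr('t') = 't'  (base case)
Concatenating: 't' + 'k' + 'h' + 'i' + 'w' + 'n' + 'u' + 'e' = 'tkhiwnue'

tkhiwnue


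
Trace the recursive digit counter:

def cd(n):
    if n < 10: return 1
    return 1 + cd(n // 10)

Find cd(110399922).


cd(110399922) = 1 + cd(11039992)
cd(11039992) = 1 + cd(1103999)
cd(1103999) = 1 + cd(110399)
cd(110399) = 1 + cd(11039)
cd(11039) = 1 + cd(1103)
cd(1103) = 1 + cd(110)
cd(110) = 1 + cd(11)
cd(11) = 1 + cd(1)
cd(1) = 1  (base case: 1 < 10)
Unwinding: 1 + 1 + 1 + 1 + 1 + 1 + 1 + 1 + 1 = 9

9


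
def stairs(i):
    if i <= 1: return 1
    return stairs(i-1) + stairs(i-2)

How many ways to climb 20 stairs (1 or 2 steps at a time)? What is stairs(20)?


Building up from base cases:
stairs(0) = 1
stairs(1) = 1
stairs(2) = stairs(1) + stairs(0) = 1 + 1 = 2
stairs(3) = stairs(2) + stairs(1) = 2 + 1 = 3
stairs(4) = stairs(3) + stairs(2) = 3 + 2 = 5
stairs(5) = stairs(4) + stairs(3) = 5 + 3 = 8
stairs(6) = stairs(5) + stairs(4) = 8 + 5 = 13
stairs(7) = stairs(6) + stairs(5) = 13 + 8 = 21
stairs(8) = stairs(7) + stairs(6) = 21 + 13 = 34
stairs(9) = stairs(8) + stairs(7) = 34 + 21 = 55
stairs(10) = stairs(9) + stairs(8) = 55 + 34 = 89
stairs(11) = stairs(10) + stairs(9) = 89 + 55 = 144
stairs(12) = stairs(11) + stairs(10) = 144 + 89 = 233
stairs(13) = stairs(12) + stairs(11) = 233 + 144 = 377
stairs(14) = stairs(13) + stairs(12) = 377 + 233 = 610
stairs(15) = stairs(14) + stairs(13) = 610 + 377 = 987
stairs(16) = stairs(15) + stairs(14) = 987 + 610 = 1597
stairs(17) = stairs(16) + stairs(15) = 1597 + 987 = 2584
stairs(18) = stairs(17) + stairs(16) = 2584 + 1597 = 4181
stairs(19) = stairs(18) + stairs(17) = 4181 + 2584 = 6765
stairs(20) = stairs(19) + stairs(18) = 6765 + 4181 = 10946

10946


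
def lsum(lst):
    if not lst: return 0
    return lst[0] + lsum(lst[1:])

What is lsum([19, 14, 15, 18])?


lsum([19, 14, 15, 18]) = 19 + lsum([14, 15, 18])
lsum([14, 15, 18]) = 14 + lsum([15, 18])
lsum([15, 18]) = 15 + lsum([18])
lsum([18]) = 18 + lsum([])
lsum([]) = 0  (base case)
Total: 19 + 14 + 15 + 18 + 0 = 66

66


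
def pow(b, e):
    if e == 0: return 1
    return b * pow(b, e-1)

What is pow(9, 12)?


pow(9, 12)
= 9 * pow(9, 11)
= 9 * 9 * pow(9, 10)
= 9 * 9 * 9 * pow(9, 9)
= 9 * 9 * 9 * 9 * pow(9, 8)
= 9 * 9 * 9 * 9 * 9 * pow(9, 7)
= 9 * 9 * 9 * 9 * 9 * 9 * pow(9, 6)
= 9 * 9 * 9 * 9 * 9 * 9 * 9 * pow(9, 5)
= 9 * 9 * 9 * 9 * 9 * 9 * 9 * 9 * pow(9, 4)
= 9 * 9 * 9 * 9 * 9 * 9 * 9 * 9 * 9 * pow(9, 3)
= 9 * 9 * 9 * 9 * 9 * 9 * 9 * 9 * 9 * 9 * pow(9, 2)
= 9 * 9 * 9 * 9 * 9 * 9 * 9 * 9 * 9 * 9 * 9 * pow(9, 1)
= 9 * 9 * 9 * 9 * 9 * 9 * 9 * 9 * 9 * 9 * 9 * 9 * pow(9, 0)
= 9 * 9 * 9 * 9 * 9 * 9 * 9 * 9 * 9 * 9 * 9 * 9 * 1
= 282429536481

282429536481


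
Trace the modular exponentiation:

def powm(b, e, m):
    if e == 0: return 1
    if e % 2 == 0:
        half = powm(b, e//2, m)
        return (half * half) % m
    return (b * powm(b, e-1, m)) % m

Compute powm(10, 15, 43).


powm(10, 15, 43): e is odd, compute powm(10, 14, 43)
  powm(10, 14, 43): e is even, compute powm(10, 7, 43)
    powm(10, 7, 43): e is odd, compute powm(10, 6, 43)
      powm(10, 6, 43): e is even, compute powm(10, 3, 43)
        powm(10, 3, 43): e is odd, compute powm(10, 2, 43)
          powm(10, 2, 43): e is even, compute powm(10, 1, 43)
          powm(10, 1, 43): e is odd, compute powm(10, 0, 43)
          powm(10, 0, 43) = 1
          (10 * 1) % 43 = 10
          half=10, (10*10) % 43 = 14
        (10 * 14) % 43 = 11
      half=11, (11*11) % 43 = 35
    (10 * 35) % 43 = 6
  half=6, (6*6) % 43 = 36
(10 * 36) % 43 = 16

16


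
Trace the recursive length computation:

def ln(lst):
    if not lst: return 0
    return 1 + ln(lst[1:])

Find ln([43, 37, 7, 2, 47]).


ln([43, 37, 7, 2, 47]) = 1 + ln([37, 7, 2, 47])
ln([37, 7, 2, 47]) = 1 + ln([7, 2, 47])
ln([7, 2, 47]) = 1 + ln([2, 47])
ln([2, 47]) = 1 + ln([47])
ln([47]) = 1 + ln([])
ln([]) = 0  (base case)
Unwinding: 1 + 1 + 1 + 1 + 1 + 0 = 5

5


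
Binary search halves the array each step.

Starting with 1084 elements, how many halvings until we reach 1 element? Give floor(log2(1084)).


1084 / 2 = 542
542 / 2 = 271
271 / 2 = 135
135 / 2 = 67
67 / 2 = 33
33 / 2 = 16
16 / 2 = 8
8 / 2 = 4
4 / 2 = 2
2 / 2 = 1
Reached 1 after 10 halvings

10


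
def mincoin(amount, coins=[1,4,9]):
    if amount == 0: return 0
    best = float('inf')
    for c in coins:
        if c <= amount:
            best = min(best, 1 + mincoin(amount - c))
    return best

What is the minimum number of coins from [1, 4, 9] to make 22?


Building up with DP:
mincoin(0) = 0
mincoin(1) = min(1+mincoin(0)=1+0=1) = 1
mincoin(2) = min(1+mincoin(1)=1+1=2) = 2
mincoin(3) = min(1+mincoin(2)=1+2=3) = 3
mincoin(4) = min(1+mincoin(3)=1+3=4, 1+mincoin(0)=1+0=1) = 1
mincoin(5) = min(1+mincoin(4)=1+1=2, 1+mincoin(1)=1+1=2) = 2
mincoin(6) = min(1+mincoin(5)=1+2=3, 1+mincoin(2)=1+2=3) = 3
mincoin(7) = min(1+mincoin(6)=1+3=4, 1+mincoin(3)=1+3=4) = 4
mincoin(8) = min(1+mincoin(7)=1+4=5, 1+mincoin(4)=1+1=2) = 2
mincoin(9) = min(1+mincoin(8)=1+2=3, 1+mincoin(5)=1+2=3, 1+mincoin(0)=1+0=1) = 1
mincoin(10) = min(1+mincoin(9)=1+1=2, 1+mincoin(6)=1+3=4, 1+mincoin(1)=1+1=2) = 2
mincoin(11) = min(1+mincoin(10)=1+2=3, 1+mincoin(7)=1+4=5, 1+mincoin(2)=1+2=3) = 3
mincoin(12) = min(1+mincoin(11)=1+3=4, 1+mincoin(8)=1+2=3, 1+mincoin(3)=1+3=4) = 3
mincoin(13) = min(1+mincoin(12)=1+3=4, 1+mincoin(9)=1+1=2, 1+mincoin(4)=1+1=2) = 2
mincoin(14) = min(1+mincoin(13)=1+2=3, 1+mincoin(10)=1+2=3, 1+mincoin(5)=1+2=3) = 3
mincoin(15) = min(1+mincoin(14)=1+3=4, 1+mincoin(11)=1+3=4, 1+mincoin(6)=1+3=4) = 4
mincoin(16) = min(1+mincoin(15)=1+4=5, 1+mincoin(12)=1+3=4, 1+mincoin(7)=1+4=5) = 4
mincoin(17) = min(1+mincoin(16)=1+4=5, 1+mincoin(13)=1+2=3, 1+mincoin(8)=1+2=3) = 3
mincoin(18) = min(1+mincoin(17)=1+3=4, 1+mincoin(14)=1+3=4, 1+mincoin(9)=1+1=2) = 2
mincoin(19) = min(1+mincoin(18)=1+2=3, 1+mincoin(15)=1+4=5, 1+mincoin(10)=1+2=3) = 3
mincoin(20) = min(1+mincoin(19)=1+3=4, 1+mincoin(16)=1+4=5, 1+mincoin(11)=1+3=4) = 4
mincoin(21) = min(1+mincoin(20)=1+4=5, 1+mincoin(17)=1+3=4, 1+mincoin(12)=1+3=4) = 4
mincoin(22) = min(1+mincoin(21)=1+4=5, 1+mincoin(18)=1+2=3, 1+mincoin(13)=1+2=3) = 3

3


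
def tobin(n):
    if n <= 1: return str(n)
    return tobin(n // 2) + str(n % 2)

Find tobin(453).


tobin(453) = tobin(226) + '1'
tobin(226) = tobin(113) + '0'
tobin(113) = tobin(56) + '1'
tobin(56) = tobin(28) + '0'
tobin(28) = tobin(14) + '0'
tobin(14) = tobin(7) + '0'
tobin(7) = tobin(3) + '1'
tobin(3) = tobin(1) + '1'
tobin(1) = '1'  (base case)
Concatenating: '1' + '1' + '1' + '0' + '0' + '0' + '1' + '0' + '1' = '111000101'

111000101


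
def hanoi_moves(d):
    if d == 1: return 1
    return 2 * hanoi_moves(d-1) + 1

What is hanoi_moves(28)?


hanoi_moves(28) = 2 * hanoi_moves(27) + 1
hanoi_moves(27) = 2 * hanoi_moves(26) + 1
hanoi_moves(26) = 2 * hanoi_moves(25) + 1
hanoi_moves(25) = 2 * hanoi_moves(24) + 1
hanoi_moves(24) = 2 * hanoi_moves(23) + 1
hanoi_moves(23) = 2 * hanoi_moves(22) + 1
hanoi_moves(22) = 2 * hanoi_moves(21) + 1
hanoi_moves(21) = 2 * hanoi_moves(20) + 1
hanoi_moves(20) = 2 * hanoi_moves(19) + 1
hanoi_moves(19) = 2 * hanoi_moves(18) + 1
hanoi_moves(18) = 2 * hanoi_moves(17) + 1
hanoi_moves(17) = 2 * hanoi_moves(16) + 1
hanoi_moves(16) = 2 * hanoi_moves(15) + 1
hanoi_moves(15) = 2 * hanoi_moves(14) + 1
hanoi_moves(14) = 2 * hanoi_moves(13) + 1
hanoi_moves(13) = 2 * hanoi_moves(12) + 1
hanoi_moves(12) = 2 * hanoi_moves(11) + 1
hanoi_moves(11) = 2 * hanoi_moves(10) + 1
hanoi_moves(10) = 2 * hanoi_moves(9) + 1
hanoi_moves(9) = 2 * hanoi_moves(8) + 1
hanoi_moves(8) = 2 * hanoi_moves(7) + 1
hanoi_moves(7) = 2 * hanoi_moves(6) + 1
hanoi_moves(6) = 2 * hanoi_moves(5) + 1
hanoi_moves(5) = 2 * hanoi_moves(4) + 1
hanoi_moves(4) = 2 * hanoi_moves(3) + 1
hanoi_moves(3) = 2 * hanoi_moves(2) + 1
hanoi_moves(2) = 2 * hanoi_moves(1) + 1
hanoi_moves(1) = 1  (base case)
hanoi_moves(2) = 2 * 1 + 1 = 3
hanoi_moves(3) = 2 * 3 + 1 = 7
hanoi_moves(4) = 2 * 7 + 1 = 15
hanoi_moves(5) = 2 * 15 + 1 = 31
hanoi_moves(6) = 2 * 31 + 1 = 63
hanoi_moves(7) = 2 * 63 + 1 = 127
hanoi_moves(8) = 2 * 127 + 1 = 255
hanoi_moves(9) = 2 * 255 + 1 = 511
hanoi_moves(10) = 2 * 511 + 1 = 1023
hanoi_moves(11) = 2 * 1023 + 1 = 2047
hanoi_moves(12) = 2 * 2047 + 1 = 4095
hanoi_moves(13) = 2 * 4095 + 1 = 8191
hanoi_moves(14) = 2 * 8191 + 1 = 16383
hanoi_moves(15) = 2 * 16383 + 1 = 32767
hanoi_moves(16) = 2 * 32767 + 1 = 65535
hanoi_moves(17) = 2 * 65535 + 1 = 131071
hanoi_moves(18) = 2 * 131071 + 1 = 262143
hanoi_moves(19) = 2 * 262143 + 1 = 524287
hanoi_moves(20) = 2 * 524287 + 1 = 1048575
hanoi_moves(21) = 2 * 1048575 + 1 = 2097151
hanoi_moves(22) = 2 * 2097151 + 1 = 4194303
hanoi_moves(23) = 2 * 4194303 + 1 = 8388607
hanoi_moves(24) = 2 * 8388607 + 1 = 16777215
hanoi_moves(25) = 2 * 16777215 + 1 = 33554431
hanoi_moves(26) = 2 * 33554431 + 1 = 67108863
hanoi_moves(27) = 2 * 67108863 + 1 = 134217727
hanoi_moves(28) = 2 * 134217727 + 1 = 268435455

268435455


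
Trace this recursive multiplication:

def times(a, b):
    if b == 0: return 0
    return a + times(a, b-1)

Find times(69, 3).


times(69, 3) = 69 + times(69, 2)
times(69, 2) = 69 + times(69, 1)
times(69, 1) = 69 + times(69, 0)
times(69, 0) = 0  (base case)
Total: 69 + 69 + 69 + 0 = 207

207


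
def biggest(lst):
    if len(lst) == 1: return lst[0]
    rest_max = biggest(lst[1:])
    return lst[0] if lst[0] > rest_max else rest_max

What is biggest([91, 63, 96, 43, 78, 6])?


biggest([91, 63, 96, 43, 78, 6]): compare 91 with biggest([63, 96, 43, 78, 6])
biggest([63, 96, 43, 78, 6]): compare 63 with biggest([96, 43, 78, 6])
biggest([96, 43, 78, 6]): compare 96 with biggest([43, 78, 6])
biggest([43, 78, 6]): compare 43 with biggest([78, 6])
biggest([78, 6]): compare 78 with biggest([6])
biggest([6]) = 6  (base case)
Compare 78 with 6 -> 78
Compare 43 with 78 -> 78
Compare 96 with 78 -> 96
Compare 63 with 96 -> 96
Compare 91 with 96 -> 96

96


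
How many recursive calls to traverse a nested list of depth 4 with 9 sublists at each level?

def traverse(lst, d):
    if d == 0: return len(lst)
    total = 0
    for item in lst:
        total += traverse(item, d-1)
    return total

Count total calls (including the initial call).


At depth 0 (root): 1 call
At depth 1: each of 1 parents calls traverse on 9 children = 9 calls
At depth 2: each of 9 parents calls traverse on 9 children = 81 calls
At depth 3: each of 81 parents calls traverse on 9 children = 729 calls
At depth 4: each of 729 parents calls traverse on 9 children = 6561 calls
Total: 1 + 9 + 81 + 729 + 6561 = 7381

7381


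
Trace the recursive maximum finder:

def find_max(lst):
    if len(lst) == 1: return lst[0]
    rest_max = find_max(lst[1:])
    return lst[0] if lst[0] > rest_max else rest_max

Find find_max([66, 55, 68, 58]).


find_max([66, 55, 68, 58]): compare 66 with find_max([55, 68, 58])
find_max([55, 68, 58]): compare 55 with find_max([68, 58])
find_max([68, 58]): compare 68 with find_max([58])
find_max([58]) = 58  (base case)
Compare 68 with 58 -> 68
Compare 55 with 68 -> 68
Compare 66 with 68 -> 68

68


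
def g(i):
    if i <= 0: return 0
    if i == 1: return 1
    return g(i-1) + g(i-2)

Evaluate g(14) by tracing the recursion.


Computing g(14) bottom-up:
g(0) = 0
g(1) = 1
g(2) = g(1) + g(0) = 1 + 0 = 1
g(3) = g(2) + g(1) = 1 + 1 = 2
g(4) = g(3) + g(2) = 2 + 1 = 3
g(5) = g(4) + g(3) = 3 + 2 = 5
g(6) = g(5) + g(4) = 5 + 3 = 8
g(7) = g(6) + g(5) = 8 + 5 = 13
g(8) = g(7) + g(6) = 13 + 8 = 21
g(9) = g(8) + g(7) = 21 + 13 = 34
g(10) = g(9) + g(8) = 34 + 21 = 55
g(11) = g(10) + g(9) = 55 + 34 = 89
g(12) = g(11) + g(10) = 89 + 55 = 144
g(13) = g(12) + g(11) = 144 + 89 = 233
g(14) = g(13) + g(12) = 233 + 144 = 377

377


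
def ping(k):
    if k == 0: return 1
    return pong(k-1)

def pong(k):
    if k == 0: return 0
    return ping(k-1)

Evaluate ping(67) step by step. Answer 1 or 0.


ping(67) = pong(66)
pong(66) = ping(65)
ping(65) = pong(64)
pong(64) = ping(63)
ping(63) = pong(62)
pong(62) = ping(61)
ping(61) = pong(60)
pong(60) = ping(59)
ping(59) = pong(58)
pong(58) = ping(57)
ping(57) = pong(56)
pong(56) = ping(55)
ping(55) = pong(54)
pong(54) = ping(53)
ping(53) = pong(52)
pong(52) = ping(51)
ping(51) = pong(50)
pong(50) = ping(49)
ping(49) = pong(48)
pong(48) = ping(47)
ping(47) = pong(46)
pong(46) = ping(45)
ping(45) = pong(44)
pong(44) = ping(43)
ping(43) = pong(42)
pong(42) = ping(41)
ping(41) = pong(40)
pong(40) = ping(39)
ping(39) = pong(38)
pong(38) = ping(37)
ping(37) = pong(36)
pong(36) = ping(35)
ping(35) = pong(34)
pong(34) = ping(33)
ping(33) = pong(32)
pong(32) = ping(31)
ping(31) = pong(30)
pong(30) = ping(29)
ping(29) = pong(28)
pong(28) = ping(27)
ping(27) = pong(26)
pong(26) = ping(25)
ping(25) = pong(24)
pong(24) = ping(23)
ping(23) = pong(22)
pong(22) = ping(21)
ping(21) = pong(20)
pong(20) = ping(19)
ping(19) = pong(18)
pong(18) = ping(17)
ping(17) = pong(16)
pong(16) = ping(15)
ping(15) = pong(14)
pong(14) = ping(13)
ping(13) = pong(12)
pong(12) = ping(11)
ping(11) = pong(10)
pong(10) = ping(9)
ping(9) = pong(8)
pong(8) = ping(7)
ping(7) = pong(6)
pong(6) = ping(5)
ping(5) = pong(4)
pong(4) = ping(3)
ping(3) = pong(2)
pong(2) = ping(1)
ping(1) = pong(0)
pong(0) = 0  (base case)
Result: 0

0


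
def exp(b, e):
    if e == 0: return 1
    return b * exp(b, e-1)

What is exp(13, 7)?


exp(13, 7)
= 13 * exp(13, 6)
= 13 * 13 * exp(13, 5)
= 13 * 13 * 13 * exp(13, 4)
= 13 * 13 * 13 * 13 * exp(13, 3)
= 13 * 13 * 13 * 13 * 13 * exp(13, 2)
= 13 * 13 * 13 * 13 * 13 * 13 * exp(13, 1)
= 13 * 13 * 13 * 13 * 13 * 13 * 13 * exp(13, 0)
= 13 * 13 * 13 * 13 * 13 * 13 * 13 * 1
= 62748517

62748517


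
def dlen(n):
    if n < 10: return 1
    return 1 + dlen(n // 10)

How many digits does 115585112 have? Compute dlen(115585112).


dlen(115585112) = 1 + dlen(11558511)
dlen(11558511) = 1 + dlen(1155851)
dlen(1155851) = 1 + dlen(115585)
dlen(115585) = 1 + dlen(11558)
dlen(11558) = 1 + dlen(1155)
dlen(1155) = 1 + dlen(115)
dlen(115) = 1 + dlen(11)
dlen(11) = 1 + dlen(1)
dlen(1) = 1  (base case: 1 < 10)
Unwinding: 1 + 1 + 1 + 1 + 1 + 1 + 1 + 1 + 1 = 9

9


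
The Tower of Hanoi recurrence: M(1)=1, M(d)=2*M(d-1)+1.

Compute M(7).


M(7) = 2 * M(6) + 1
M(6) = 2 * M(5) + 1
M(5) = 2 * M(4) + 1
M(4) = 2 * M(3) + 1
M(3) = 2 * M(2) + 1
M(2) = 2 * M(1) + 1
M(1) = 1  (base case)
M(2) = 2 * 1 + 1 = 3
M(3) = 2 * 3 + 1 = 7
M(4) = 2 * 7 + 1 = 15
M(5) = 2 * 15 + 1 = 31
M(6) = 2 * 31 + 1 = 63
M(7) = 2 * 63 + 1 = 127

127


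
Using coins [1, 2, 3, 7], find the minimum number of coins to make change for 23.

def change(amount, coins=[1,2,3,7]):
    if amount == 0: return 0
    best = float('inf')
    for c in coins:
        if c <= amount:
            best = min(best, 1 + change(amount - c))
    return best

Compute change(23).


Building up with DP:
change(0) = 0
change(1) = min(1+change(0)=1+0=1) = 1
change(2) = min(1+change(1)=1+1=2, 1+change(0)=1+0=1) = 1
change(3) = min(1+change(2)=1+1=2, 1+change(1)=1+1=2, 1+change(0)=1+0=1) = 1
change(4) = min(1+change(3)=1+1=2, 1+change(2)=1+1=2, 1+change(1)=1+1=2) = 2
change(5) = min(1+change(4)=1+2=3, 1+change(3)=1+1=2, 1+change(2)=1+1=2) = 2
change(6) = min(1+change(5)=1+2=3, 1+change(4)=1+2=3, 1+change(3)=1+1=2) = 2
change(7) = min(1+change(6)=1+2=3, 1+change(5)=1+2=3, 1+change(4)=1+2=3, 1+change(0)=1+0=1) = 1
change(8) = min(1+change(7)=1+1=2, 1+change(6)=1+2=3, 1+change(5)=1+2=3, 1+change(1)=1+1=2) = 2
change(9) = min(1+change(8)=1+2=3, 1+change(7)=1+1=2, 1+change(6)=1+2=3, 1+change(2)=1+1=2) = 2
change(10) = min(1+change(9)=1+2=3, 1+change(8)=1+2=3, 1+change(7)=1+1=2, 1+change(3)=1+1=2) = 2
change(11) = min(1+change(10)=1+2=3, 1+change(9)=1+2=3, 1+change(8)=1+2=3, 1+change(4)=1+2=3) = 3
change(12) = min(1+change(11)=1+3=4, 1+change(10)=1+2=3, 1+change(9)=1+2=3, 1+change(5)=1+2=3) = 3
change(13) = min(1+change(12)=1+3=4, 1+change(11)=1+3=4, 1+change(10)=1+2=3, 1+change(6)=1+2=3) = 3
change(14) = min(1+change(13)=1+3=4, 1+change(12)=1+3=4, 1+change(11)=1+3=4, 1+change(7)=1+1=2) = 2
change(15) = min(1+change(14)=1+2=3, 1+change(13)=1+3=4, 1+change(12)=1+3=4, 1+change(8)=1+2=3) = 3
change(16) = min(1+change(15)=1+3=4, 1+change(14)=1+2=3, 1+change(13)=1+3=4, 1+change(9)=1+2=3) = 3
change(17) = min(1+change(16)=1+3=4, 1+change(15)=1+3=4, 1+change(14)=1+2=3, 1+change(10)=1+2=3) = 3
change(18) = min(1+change(17)=1+3=4, 1+change(16)=1+3=4, 1+change(15)=1+3=4, 1+change(11)=1+3=4) = 4
change(19) = min(1+change(18)=1+4=5, 1+change(17)=1+3=4, 1+change(16)=1+3=4, 1+change(12)=1+3=4) = 4
change(20) = min(1+change(19)=1+4=5, 1+change(18)=1+4=5, 1+change(17)=1+3=4, 1+change(13)=1+3=4) = 4
change(21) = min(1+change(20)=1+4=5, 1+change(19)=1+4=5, 1+change(18)=1+4=5, 1+change(14)=1+2=3) = 3
change(22) = min(1+change(21)=1+3=4, 1+change(20)=1+4=5, 1+change(19)=1+4=5, 1+change(15)=1+3=4) = 4
change(23) = min(1+change(22)=1+4=5, 1+change(21)=1+3=4, 1+change(20)=1+4=5, 1+change(16)=1+3=4) = 4

4


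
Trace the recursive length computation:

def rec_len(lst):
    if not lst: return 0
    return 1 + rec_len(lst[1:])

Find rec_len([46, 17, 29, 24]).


rec_len([46, 17, 29, 24]) = 1 + rec_len([17, 29, 24])
rec_len([17, 29, 24]) = 1 + rec_len([29, 24])
rec_len([29, 24]) = 1 + rec_len([24])
rec_len([24]) = 1 + rec_len([])
rec_len([]) = 0  (base case)
Unwinding: 1 + 1 + 1 + 1 + 0 = 4

4


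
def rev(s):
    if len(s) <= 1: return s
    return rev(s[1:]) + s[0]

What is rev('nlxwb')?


rev('nlxwb') = rev('lxwb') + 'n'
rev('lxwb') = rev('xwb') + 'l'
rev('xwb') = rev('wb') + 'x'
rev('wb') = rev('b') + 'w'
rev('b') = 'b'  (base case)
Concatenating: 'b' + 'w' + 'x' + 'l' + 'n' = 'bwxln'

bwxln


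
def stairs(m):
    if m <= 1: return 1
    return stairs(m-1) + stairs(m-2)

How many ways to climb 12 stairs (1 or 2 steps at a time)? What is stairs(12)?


Building up from base cases:
stairs(0) = 1
stairs(1) = 1
stairs(2) = stairs(1) + stairs(0) = 1 + 1 = 2
stairs(3) = stairs(2) + stairs(1) = 2 + 1 = 3
stairs(4) = stairs(3) + stairs(2) = 3 + 2 = 5
stairs(5) = stairs(4) + stairs(3) = 5 + 3 = 8
stairs(6) = stairs(5) + stairs(4) = 8 + 5 = 13
stairs(7) = stairs(6) + stairs(5) = 13 + 8 = 21
stairs(8) = stairs(7) + stairs(6) = 21 + 13 = 34
stairs(9) = stairs(8) + stairs(7) = 34 + 21 = 55
stairs(10) = stairs(9) + stairs(8) = 55 + 34 = 89
stairs(11) = stairs(10) + stairs(9) = 89 + 55 = 144
stairs(12) = stairs(11) + stairs(10) = 144 + 89 = 233

233


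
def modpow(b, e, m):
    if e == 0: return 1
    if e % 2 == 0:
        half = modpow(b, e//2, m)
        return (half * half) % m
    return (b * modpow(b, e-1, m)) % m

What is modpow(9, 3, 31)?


modpow(9, 3, 31): e is odd, compute modpow(9, 2, 31)
  modpow(9, 2, 31): e is even, compute modpow(9, 1, 31)
    modpow(9, 1, 31): e is odd, compute modpow(9, 0, 31)
      modpow(9, 0, 31) = 1
    (9 * 1) % 31 = 9
  half=9, (9*9) % 31 = 19
(9 * 19) % 31 = 16

16


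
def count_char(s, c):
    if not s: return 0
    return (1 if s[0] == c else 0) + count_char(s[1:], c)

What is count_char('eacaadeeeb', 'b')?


s[0]='e' != 'b' -> 0
s[0]='a' != 'b' -> 0
s[0]='c' != 'b' -> 0
s[0]='a' != 'b' -> 0
s[0]='a' != 'b' -> 0
s[0]='d' != 'b' -> 0
s[0]='e' != 'b' -> 0
s[0]='e' != 'b' -> 0
s[0]='e' != 'b' -> 0
s[0]='b' == 'b' -> 1
Sum: 0 + 0 + 0 + 0 + 0 + 0 + 0 + 0 + 0 + 1 = 1

1


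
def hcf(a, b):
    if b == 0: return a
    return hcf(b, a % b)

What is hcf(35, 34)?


hcf(35, 34) = hcf(34, 1)
hcf(34, 1) = hcf(1, 0)
hcf(1, 0) = 1  (base case)

1


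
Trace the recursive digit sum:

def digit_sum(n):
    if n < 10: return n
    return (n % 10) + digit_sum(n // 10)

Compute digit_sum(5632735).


digit_sum(5632735) = 5 + digit_sum(563273)
digit_sum(563273) = 3 + digit_sum(56327)
digit_sum(56327) = 7 + digit_sum(5632)
digit_sum(5632) = 2 + digit_sum(563)
digit_sum(563) = 3 + digit_sum(56)
digit_sum(56) = 6 + digit_sum(5)
digit_sum(5) = 5  (base case)
Total: 5 + 3 + 7 + 2 + 3 + 6 + 5 = 31

31


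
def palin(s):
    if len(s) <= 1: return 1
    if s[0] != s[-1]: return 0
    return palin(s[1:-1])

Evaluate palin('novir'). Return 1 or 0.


palin('novir'): s[0]='n' != s[-1]='r' -> return 0
Result: 0 (not a palindrome)

0


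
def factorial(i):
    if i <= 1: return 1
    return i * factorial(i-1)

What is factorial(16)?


factorial(16)
= 16 * factorial(15)
= 16 * 15 * factorial(14)
= 16 * 15 * 14 * factorial(13)
= 16 * 15 * 14 * 13 * factorial(12)
= 16 * 15 * 14 * 13 * 12 * factorial(11)
= 16 * 15 * 14 * 13 * 12 * 11 * factorial(10)
= 16 * 15 * 14 * 13 * 12 * 11 * 10 * factorial(9)
= 16 * 15 * 14 * 13 * 12 * 11 * 10 * 9 * factorial(8)
= 16 * 15 * 14 * 13 * 12 * 11 * 10 * 9 * 8 * factorial(7)
= 16 * 15 * 14 * 13 * 12 * 11 * 10 * 9 * 8 * 7 * factorial(6)
= 16 * 15 * 14 * 13 * 12 * 11 * 10 * 9 * 8 * 7 * 6 * factorial(5)
= 16 * 15 * 14 * 13 * 12 * 11 * 10 * 9 * 8 * 7 * 6 * 5 * factorial(4)
= 16 * 15 * 14 * 13 * 12 * 11 * 10 * 9 * 8 * 7 * 6 * 5 * 4 * factorial(3)
= 16 * 15 * 14 * 13 * 12 * 11 * 10 * 9 * 8 * 7 * 6 * 5 * 4 * 3 * factorial(2)
= 16 * 15 * 14 * 13 * 12 * 11 * 10 * 9 * 8 * 7 * 6 * 5 * 4 * 3 * 2 * factorial(1)
= 16 * 15 * 14 * 13 * 12 * 11 * 10 * 9 * 8 * 7 * 6 * 5 * 4 * 3 * 2 * 1
= 20922789888000

20922789888000


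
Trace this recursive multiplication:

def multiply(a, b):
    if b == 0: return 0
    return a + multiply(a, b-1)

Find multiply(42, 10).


multiply(42, 10) = 42 + multiply(42, 9)
multiply(42, 9) = 42 + multiply(42, 8)
multiply(42, 8) = 42 + multiply(42, 7)
multiply(42, 7) = 42 + multiply(42, 6)
multiply(42, 6) = 42 + multiply(42, 5)
multiply(42, 5) = 42 + multiply(42, 4)
multiply(42, 4) = 42 + multiply(42, 3)
multiply(42, 3) = 42 + multiply(42, 2)
multiply(42, 2) = 42 + multiply(42, 1)
multiply(42, 1) = 42 + multiply(42, 0)
multiply(42, 0) = 0  (base case)
Total: 42 + 42 + 42 + 42 + 42 + 42 + 42 + 42 + 42 + 42 + 0 = 420

420


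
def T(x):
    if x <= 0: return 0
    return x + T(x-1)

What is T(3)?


T(3)
= 3 + 2 + 1 + T(0)
= 3 + 2 + 1 + 0
= 6

6


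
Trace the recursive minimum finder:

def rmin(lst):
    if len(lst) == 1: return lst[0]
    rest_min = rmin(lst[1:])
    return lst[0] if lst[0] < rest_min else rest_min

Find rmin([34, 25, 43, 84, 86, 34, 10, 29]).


rmin([34, 25, 43, 84, 86, 34, 10, 29]): compare 34 with rmin([25, 43, 84, 86, 34, 10, 29])
rmin([25, 43, 84, 86, 34, 10, 29]): compare 25 with rmin([43, 84, 86, 34, 10, 29])
rmin([43, 84, 86, 34, 10, 29]): compare 43 with rmin([84, 86, 34, 10, 29])
rmin([84, 86, 34, 10, 29]): compare 84 with rmin([86, 34, 10, 29])
rmin([86, 34, 10, 29]): compare 86 with rmin([34, 10, 29])
rmin([34, 10, 29]): compare 34 with rmin([10, 29])
rmin([10, 29]): compare 10 with rmin([29])
rmin([29]) = 29  (base case)
Compare 10 with 29 -> 10
Compare 34 with 10 -> 10
Compare 86 with 10 -> 10
Compare 84 with 10 -> 10
Compare 43 with 10 -> 10
Compare 25 with 10 -> 10
Compare 34 with 10 -> 10

10


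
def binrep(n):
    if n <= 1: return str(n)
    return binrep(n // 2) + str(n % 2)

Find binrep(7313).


binrep(7313) = binrep(3656) + '1'
binrep(3656) = binrep(1828) + '0'
binrep(1828) = binrep(914) + '0'
binrep(914) = binrep(457) + '0'
binrep(457) = binrep(228) + '1'
binrep(228) = binrep(114) + '0'
binrep(114) = binrep(57) + '0'
binrep(57) = binrep(28) + '1'
binrep(28) = binrep(14) + '0'
binrep(14) = binrep(7) + '0'
binrep(7) = binrep(3) + '1'
binrep(3) = binrep(1) + '1'
binrep(1) = '1'  (base case)
Concatenating: '1' + '1' + '1' + '0' + '0' + '1' + '0' + '0' + '1' + '0' + '0' + '0' + '1' = '1110010010001'

1110010010001


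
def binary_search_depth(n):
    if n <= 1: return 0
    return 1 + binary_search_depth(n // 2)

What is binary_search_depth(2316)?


2316 / 2 = 1158
1158 / 2 = 579
579 / 2 = 289
289 / 2 = 144
144 / 2 = 72
72 / 2 = 36
36 / 2 = 18
18 / 2 = 9
9 / 2 = 4
4 / 2 = 2
2 / 2 = 1
Reached 1 after 11 halvings

11


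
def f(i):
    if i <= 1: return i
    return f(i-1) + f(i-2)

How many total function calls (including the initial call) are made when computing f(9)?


Let C(n) = total calls for f(n)
C(0) = 1, C(1) = 1
C(2) = 1 + C(1) + C(0) = 1 + 1 + 1 = 3
C(3) = 1 + C(2) + C(1) = 1 + 3 + 1 = 5
C(4) = 1 + C(3) + C(2) = 1 + 5 + 3 = 9
C(5) = 1 + C(4) + C(3) = 1 + 9 + 5 = 15
C(6) = 1 + C(5) + C(4) = 1 + 15 + 9 = 25
C(7) = 1 + C(6) + C(5) = 1 + 25 + 15 = 41
C(8) = 1 + C(7) + C(6) = 1 + 41 + 25 = 67
C(9) = 1 + C(8) + C(7) = 1 + 67 + 41 = 109

109


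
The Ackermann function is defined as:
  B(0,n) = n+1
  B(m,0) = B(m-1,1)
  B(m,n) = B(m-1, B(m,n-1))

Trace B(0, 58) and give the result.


B(0, 58) = 59
Result: B(0, 58) = 59

59


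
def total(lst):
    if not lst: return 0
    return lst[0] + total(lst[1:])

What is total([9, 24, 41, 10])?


total([9, 24, 41, 10]) = 9 + total([24, 41, 10])
total([24, 41, 10]) = 24 + total([41, 10])
total([41, 10]) = 41 + total([10])
total([10]) = 10 + total([])
total([]) = 0  (base case)
Total: 9 + 24 + 41 + 10 + 0 = 84

84


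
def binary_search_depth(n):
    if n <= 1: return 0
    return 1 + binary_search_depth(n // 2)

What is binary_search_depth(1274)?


1274 / 2 = 637
637 / 2 = 318
318 / 2 = 159
159 / 2 = 79
79 / 2 = 39
39 / 2 = 19
19 / 2 = 9
9 / 2 = 4
4 / 2 = 2
2 / 2 = 1
Reached 1 after 10 halvings

10


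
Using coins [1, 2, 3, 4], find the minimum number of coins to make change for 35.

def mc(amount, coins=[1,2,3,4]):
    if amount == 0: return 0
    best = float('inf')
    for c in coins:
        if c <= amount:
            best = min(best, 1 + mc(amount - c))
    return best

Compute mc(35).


Building up with DP:
mc(0) = 0
mc(1) = min(1+mc(0)=1+0=1) = 1
mc(2) = min(1+mc(1)=1+1=2, 1+mc(0)=1+0=1) = 1
mc(3) = min(1+mc(2)=1+1=2, 1+mc(1)=1+1=2, 1+mc(0)=1+0=1) = 1
mc(4) = min(1+mc(3)=1+1=2, 1+mc(2)=1+1=2, 1+mc(1)=1+1=2, 1+mc(0)=1+0=1) = 1
mc(5) = min(1+mc(4)=1+1=2, 1+mc(3)=1+1=2, 1+mc(2)=1+1=2, 1+mc(1)=1+1=2) = 2
mc(6) = min(1+mc(5)=1+2=3, 1+mc(4)=1+1=2, 1+mc(3)=1+1=2, 1+mc(2)=1+1=2) = 2
mc(7) = min(1+mc(6)=1+2=3, 1+mc(5)=1+2=3, 1+mc(4)=1+1=2, 1+mc(3)=1+1=2) = 2
mc(8) = min(1+mc(7)=1+2=3, 1+mc(6)=1+2=3, 1+mc(5)=1+2=3, 1+mc(4)=1+1=2) = 2
mc(9) = min(1+mc(8)=1+2=3, 1+mc(7)=1+2=3, 1+mc(6)=1+2=3, 1+mc(5)=1+2=3) = 3
mc(10) = min(1+mc(9)=1+3=4, 1+mc(8)=1+2=3, 1+mc(7)=1+2=3, 1+mc(6)=1+2=3) = 3
mc(11) = min(1+mc(10)=1+3=4, 1+mc(9)=1+3=4, 1+mc(8)=1+2=3, 1+mc(7)=1+2=3) = 3
mc(12) = min(1+mc(11)=1+3=4, 1+mc(10)=1+3=4, 1+mc(9)=1+3=4, 1+mc(8)=1+2=3) = 3
mc(13) = min(1+mc(12)=1+3=4, 1+mc(11)=1+3=4, 1+mc(10)=1+3=4, 1+mc(9)=1+3=4) = 4
mc(14) = min(1+mc(13)=1+4=5, 1+mc(12)=1+3=4, 1+mc(11)=1+3=4, 1+mc(10)=1+3=4) = 4
mc(15) = min(1+mc(14)=1+4=5, 1+mc(13)=1+4=5, 1+mc(12)=1+3=4, 1+mc(11)=1+3=4) = 4
mc(16) = min(1+mc(15)=1+4=5, 1+mc(14)=1+4=5, 1+mc(13)=1+4=5, 1+mc(12)=1+3=4) = 4
mc(17) = min(1+mc(16)=1+4=5, 1+mc(15)=1+4=5, 1+mc(14)=1+4=5, 1+mc(13)=1+4=5) = 5
mc(18) = min(1+mc(17)=1+5=6, 1+mc(16)=1+4=5, 1+mc(15)=1+4=5, 1+mc(14)=1+4=5) = 5
mc(19) = min(1+mc(18)=1+5=6, 1+mc(17)=1+5=6, 1+mc(16)=1+4=5, 1+mc(15)=1+4=5) = 5
mc(20) = min(1+mc(19)=1+5=6, 1+mc(18)=1+5=6, 1+mc(17)=1+5=6, 1+mc(16)=1+4=5) = 5
mc(21) = min(1+mc(20)=1+5=6, 1+mc(19)=1+5=6, 1+mc(18)=1+5=6, 1+mc(17)=1+5=6) = 6
mc(22) = min(1+mc(21)=1+6=7, 1+mc(20)=1+5=6, 1+mc(19)=1+5=6, 1+mc(18)=1+5=6) = 6
mc(23) = min(1+mc(22)=1+6=7, 1+mc(21)=1+6=7, 1+mc(20)=1+5=6, 1+mc(19)=1+5=6) = 6
mc(24) = min(1+mc(23)=1+6=7, 1+mc(22)=1+6=7, 1+mc(21)=1+6=7, 1+mc(20)=1+5=6) = 6
mc(25) = min(1+mc(24)=1+6=7, 1+mc(23)=1+6=7, 1+mc(22)=1+6=7, 1+mc(21)=1+6=7) = 7
mc(26) = min(1+mc(25)=1+7=8, 1+mc(24)=1+6=7, 1+mc(23)=1+6=7, 1+mc(22)=1+6=7) = 7
mc(27) = min(1+mc(26)=1+7=8, 1+mc(25)=1+7=8, 1+mc(24)=1+6=7, 1+mc(23)=1+6=7) = 7
mc(28) = min(1+mc(27)=1+7=8, 1+mc(26)=1+7=8, 1+mc(25)=1+7=8, 1+mc(24)=1+6=7) = 7
mc(29) = min(1+mc(28)=1+7=8, 1+mc(27)=1+7=8, 1+mc(26)=1+7=8, 1+mc(25)=1+7=8) = 8
mc(30) = min(1+mc(29)=1+8=9, 1+mc(28)=1+7=8, 1+mc(27)=1+7=8, 1+mc(26)=1+7=8) = 8
mc(31) = min(1+mc(30)=1+8=9, 1+mc(29)=1+8=9, 1+mc(28)=1+7=8, 1+mc(27)=1+7=8) = 8
mc(32) = min(1+mc(31)=1+8=9, 1+mc(30)=1+8=9, 1+mc(29)=1+8=9, 1+mc(28)=1+7=8) = 8
mc(33) = min(1+mc(32)=1+8=9, 1+mc(31)=1+8=9, 1+mc(30)=1+8=9, 1+mc(29)=1+8=9) = 9
mc(34) = min(1+mc(33)=1+9=10, 1+mc(32)=1+8=9, 1+mc(31)=1+8=9, 1+mc(30)=1+8=9) = 9
mc(35) = min(1+mc(34)=1+9=10, 1+mc(33)=1+9=10, 1+mc(32)=1+8=9, 1+mc(31)=1+8=9) = 9

9


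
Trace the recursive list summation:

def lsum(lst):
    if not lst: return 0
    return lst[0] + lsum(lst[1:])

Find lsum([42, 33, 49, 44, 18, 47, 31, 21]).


lsum([42, 33, 49, 44, 18, 47, 31, 21]) = 42 + lsum([33, 49, 44, 18, 47, 31, 21])
lsum([33, 49, 44, 18, 47, 31, 21]) = 33 + lsum([49, 44, 18, 47, 31, 21])
lsum([49, 44, 18, 47, 31, 21]) = 49 + lsum([44, 18, 47, 31, 21])
lsum([44, 18, 47, 31, 21]) = 44 + lsum([18, 47, 31, 21])
lsum([18, 47, 31, 21]) = 18 + lsum([47, 31, 21])
lsum([47, 31, 21]) = 47 + lsum([31, 21])
lsum([31, 21]) = 31 + lsum([21])
lsum([21]) = 21 + lsum([])
lsum([]) = 0  (base case)
Total: 42 + 33 + 49 + 44 + 18 + 47 + 31 + 21 + 0 = 285

285


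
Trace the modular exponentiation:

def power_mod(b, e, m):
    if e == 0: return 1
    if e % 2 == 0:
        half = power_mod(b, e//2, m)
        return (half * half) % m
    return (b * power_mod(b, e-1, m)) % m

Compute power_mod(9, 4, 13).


power_mod(9, 4, 13): e is even, compute power_mod(9, 2, 13)
  power_mod(9, 2, 13): e is even, compute power_mod(9, 1, 13)
    power_mod(9, 1, 13): e is odd, compute power_mod(9, 0, 13)
      power_mod(9, 0, 13) = 1
    (9 * 1) % 13 = 9
  half=9, (9*9) % 13 = 3
half=3, (3*3) % 13 = 9

9


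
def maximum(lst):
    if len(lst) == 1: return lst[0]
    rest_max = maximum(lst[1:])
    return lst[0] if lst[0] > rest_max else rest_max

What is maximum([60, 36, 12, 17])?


maximum([60, 36, 12, 17]): compare 60 with maximum([36, 12, 17])
maximum([36, 12, 17]): compare 36 with maximum([12, 17])
maximum([12, 17]): compare 12 with maximum([17])
maximum([17]) = 17  (base case)
Compare 12 with 17 -> 17
Compare 36 with 17 -> 36
Compare 60 with 36 -> 60

60


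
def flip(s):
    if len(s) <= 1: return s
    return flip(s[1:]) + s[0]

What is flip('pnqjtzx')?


flip('pnqjtzx') = flip('nqjtzx') + 'p'
flip('nqjtzx') = flip('qjtzx') + 'n'
flip('qjtzx') = flip('jtzx') + 'q'
flip('jtzx') = flip('tzx') + 'j'
flip('tzx') = flip('zx') + 't'
flip('zx') = flip('x') + 'z'
flip('x') = 'x'  (base case)
Concatenating: 'x' + 'z' + 't' + 'j' + 'q' + 'n' + 'p' = 'xztjqnp'

xztjqnp


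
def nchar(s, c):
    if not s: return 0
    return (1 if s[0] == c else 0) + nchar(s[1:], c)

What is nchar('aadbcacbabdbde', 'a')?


s[0]='a' == 'a' -> 1
s[0]='a' == 'a' -> 1
s[0]='d' != 'a' -> 0
s[0]='b' != 'a' -> 0
s[0]='c' != 'a' -> 0
s[0]='a' == 'a' -> 1
s[0]='c' != 'a' -> 0
s[0]='b' != 'a' -> 0
s[0]='a' == 'a' -> 1
s[0]='b' != 'a' -> 0
s[0]='d' != 'a' -> 0
s[0]='b' != 'a' -> 0
s[0]='d' != 'a' -> 0
s[0]='e' != 'a' -> 0
Sum: 1 + 1 + 0 + 0 + 0 + 1 + 0 + 0 + 1 + 0 + 0 + 0 + 0 + 0 = 4

4


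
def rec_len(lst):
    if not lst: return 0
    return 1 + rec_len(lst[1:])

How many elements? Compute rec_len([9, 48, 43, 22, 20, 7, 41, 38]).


rec_len([9, 48, 43, 22, 20, 7, 41, 38]) = 1 + rec_len([48, 43, 22, 20, 7, 41, 38])
rec_len([48, 43, 22, 20, 7, 41, 38]) = 1 + rec_len([43, 22, 20, 7, 41, 38])
rec_len([43, 22, 20, 7, 41, 38]) = 1 + rec_len([22, 20, 7, 41, 38])
rec_len([22, 20, 7, 41, 38]) = 1 + rec_len([20, 7, 41, 38])
rec_len([20, 7, 41, 38]) = 1 + rec_len([7, 41, 38])
rec_len([7, 41, 38]) = 1 + rec_len([41, 38])
rec_len([41, 38]) = 1 + rec_len([38])
rec_len([38]) = 1 + rec_len([])
rec_len([]) = 0  (base case)
Unwinding: 1 + 1 + 1 + 1 + 1 + 1 + 1 + 1 + 0 = 8

8


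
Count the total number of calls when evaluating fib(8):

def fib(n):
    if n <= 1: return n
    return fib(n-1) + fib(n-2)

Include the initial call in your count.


Let C(n) = total calls for fib(n)
C(0) = 1, C(1) = 1
C(2) = 1 + C(1) + C(0) = 1 + 1 + 1 = 3
C(3) = 1 + C(2) + C(1) = 1 + 3 + 1 = 5
C(4) = 1 + C(3) + C(2) = 1 + 5 + 3 = 9
C(5) = 1 + C(4) + C(3) = 1 + 9 + 5 = 15
C(6) = 1 + C(5) + C(4) = 1 + 15 + 9 = 25
C(7) = 1 + C(6) + C(5) = 1 + 25 + 15 = 41
C(8) = 1 + C(7) + C(6) = 1 + 41 + 25 = 67

67


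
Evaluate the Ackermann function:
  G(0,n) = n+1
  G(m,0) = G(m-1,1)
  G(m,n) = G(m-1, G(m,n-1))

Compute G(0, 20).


G(0, 20) = 21
Result: G(0, 20) = 21

21


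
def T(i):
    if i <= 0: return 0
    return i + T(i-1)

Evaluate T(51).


T(51)
= 51 + 50 + 49 + 48 + 47 + 46 + 45 + 44 + 43 + 42 + 41 + 40 + 39 + 38 + 37 + 36 + 35 + 34 + 33 + 32 + 31 + 30 + 29 + 28 + 27 + 26 + 25 + 24 + 23 + 22 + 21 + 20 + 19 + 18 + 17 + 16 + 15 + 14 + 13 + 12 + 11 + 10 + 9 + 8 + 7 + 6 + 5 + 4 + 3 + 2 + 1 + T(0)
= 51 + 50 + 49 + 48 + 47 + 46 + 45 + 44 + 43 + 42 + 41 + 40 + 39 + 38 + 37 + 36 + 35 + 34 + 33 + 32 + 31 + 30 + 29 + 28 + 27 + 26 + 25 + 24 + 23 + 22 + 21 + 20 + 19 + 18 + 17 + 16 + 15 + 14 + 13 + 12 + 11 + 10 + 9 + 8 + 7 + 6 + 5 + 4 + 3 + 2 + 1 + 0
= 1326

1326


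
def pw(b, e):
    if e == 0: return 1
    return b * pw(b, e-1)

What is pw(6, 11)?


pw(6, 11)
= 6 * pw(6, 10)
= 6 * 6 * pw(6, 9)
= 6 * 6 * 6 * pw(6, 8)
= 6 * 6 * 6 * 6 * pw(6, 7)
= 6 * 6 * 6 * 6 * 6 * pw(6, 6)
= 6 * 6 * 6 * 6 * 6 * 6 * pw(6, 5)
= 6 * 6 * 6 * 6 * 6 * 6 * 6 * pw(6, 4)
= 6 * 6 * 6 * 6 * 6 * 6 * 6 * 6 * pw(6, 3)
= 6 * 6 * 6 * 6 * 6 * 6 * 6 * 6 * 6 * pw(6, 2)
= 6 * 6 * 6 * 6 * 6 * 6 * 6 * 6 * 6 * 6 * pw(6, 1)
= 6 * 6 * 6 * 6 * 6 * 6 * 6 * 6 * 6 * 6 * 6 * pw(6, 0)
= 6 * 6 * 6 * 6 * 6 * 6 * 6 * 6 * 6 * 6 * 6 * 1
= 362797056

362797056


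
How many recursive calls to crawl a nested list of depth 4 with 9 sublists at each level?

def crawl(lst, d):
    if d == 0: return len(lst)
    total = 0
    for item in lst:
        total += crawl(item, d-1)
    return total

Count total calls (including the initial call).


At depth 0 (root): 1 call
At depth 1: each of 1 parents calls crawl on 9 children = 9 calls
At depth 2: each of 9 parents calls crawl on 9 children = 81 calls
At depth 3: each of 81 parents calls crawl on 9 children = 729 calls
At depth 4: each of 729 parents calls crawl on 9 children = 6561 calls
Total: 1 + 9 + 81 + 729 + 6561 = 7381

7381


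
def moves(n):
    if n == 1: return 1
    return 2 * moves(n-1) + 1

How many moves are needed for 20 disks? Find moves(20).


moves(20) = 2 * moves(19) + 1
moves(19) = 2 * moves(18) + 1
moves(18) = 2 * moves(17) + 1
moves(17) = 2 * moves(16) + 1
moves(16) = 2 * moves(15) + 1
moves(15) = 2 * moves(14) + 1
moves(14) = 2 * moves(13) + 1
moves(13) = 2 * moves(12) + 1
moves(12) = 2 * moves(11) + 1
moves(11) = 2 * moves(10) + 1
moves(10) = 2 * moves(9) + 1
moves(9) = 2 * moves(8) + 1
moves(8) = 2 * moves(7) + 1
moves(7) = 2 * moves(6) + 1
moves(6) = 2 * moves(5) + 1
moves(5) = 2 * moves(4) + 1
moves(4) = 2 * moves(3) + 1
moves(3) = 2 * moves(2) + 1
moves(2) = 2 * moves(1) + 1
moves(1) = 1  (base case)
moves(2) = 2 * 1 + 1 = 3
moves(3) = 2 * 3 + 1 = 7
moves(4) = 2 * 7 + 1 = 15
moves(5) = 2 * 15 + 1 = 31
moves(6) = 2 * 31 + 1 = 63
moves(7) = 2 * 63 + 1 = 127
moves(8) = 2 * 127 + 1 = 255
moves(9) = 2 * 255 + 1 = 511
moves(10) = 2 * 511 + 1 = 1023
moves(11) = 2 * 1023 + 1 = 2047
moves(12) = 2 * 2047 + 1 = 4095
moves(13) = 2 * 4095 + 1 = 8191
moves(14) = 2 * 8191 + 1 = 16383
moves(15) = 2 * 16383 + 1 = 32767
moves(16) = 2 * 32767 + 1 = 65535
moves(17) = 2 * 65535 + 1 = 131071
moves(18) = 2 * 131071 + 1 = 262143
moves(19) = 2 * 262143 + 1 = 524287
moves(20) = 2 * 524287 + 1 = 1048575

1048575


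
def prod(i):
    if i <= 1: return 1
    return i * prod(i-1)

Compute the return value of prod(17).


prod(17)
= 17 * prod(16)
= 17 * 16 * prod(15)
= 17 * 16 * 15 * prod(14)
= 17 * 16 * 15 * 14 * prod(13)
= 17 * 16 * 15 * 14 * 13 * prod(12)
= 17 * 16 * 15 * 14 * 13 * 12 * prod(11)
= 17 * 16 * 15 * 14 * 13 * 12 * 11 * prod(10)
= 17 * 16 * 15 * 14 * 13 * 12 * 11 * 10 * prod(9)
= 17 * 16 * 15 * 14 * 13 * 12 * 11 * 10 * 9 * prod(8)
= 17 * 16 * 15 * 14 * 13 * 12 * 11 * 10 * 9 * 8 * prod(7)
= 17 * 16 * 15 * 14 * 13 * 12 * 11 * 10 * 9 * 8 * 7 * prod(6)
= 17 * 16 * 15 * 14 * 13 * 12 * 11 * 10 * 9 * 8 * 7 * 6 * prod(5)
= 17 * 16 * 15 * 14 * 13 * 12 * 11 * 10 * 9 * 8 * 7 * 6 * 5 * prod(4)
= 17 * 16 * 15 * 14 * 13 * 12 * 11 * 10 * 9 * 8 * 7 * 6 * 5 * 4 * prod(3)
= 17 * 16 * 15 * 14 * 13 * 12 * 11 * 10 * 9 * 8 * 7 * 6 * 5 * 4 * 3 * prod(2)
= 17 * 16 * 15 * 14 * 13 * 12 * 11 * 10 * 9 * 8 * 7 * 6 * 5 * 4 * 3 * 2 * prod(1)
= 17 * 16 * 15 * 14 * 13 * 12 * 11 * 10 * 9 * 8 * 7 * 6 * 5 * 4 * 3 * 2 * 1
= 355687428096000

355687428096000
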